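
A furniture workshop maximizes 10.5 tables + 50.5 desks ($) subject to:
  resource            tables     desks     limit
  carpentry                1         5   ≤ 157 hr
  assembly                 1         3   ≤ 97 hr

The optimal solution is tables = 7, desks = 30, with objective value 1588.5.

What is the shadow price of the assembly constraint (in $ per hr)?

At the optimum: carpentry uses 157 of 157 (binding); assembly uses 97 of 97 (binding).
The binding rows give the dual system: 1·y_carpentry + 1·y_assembly = 10.5 and 5·y_carpentry + 3·y_assembly = 50.5.
This yields shadow prices y_carpentry = 9.5, y_assembly = 1.
Shadow price of assembly = 1.

1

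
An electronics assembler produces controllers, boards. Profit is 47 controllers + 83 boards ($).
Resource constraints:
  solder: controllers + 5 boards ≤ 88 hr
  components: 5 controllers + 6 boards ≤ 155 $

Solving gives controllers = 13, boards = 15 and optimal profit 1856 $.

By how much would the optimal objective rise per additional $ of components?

Check each constraint at x*: solder 88/88 (tight); components 155/155 (tight).
The binding rows give the dual system: 1·y_solder + 5·y_components = 47 and 5·y_solder + 6·y_components = 83.
→ y_solder = 7 and y_components = 8.
Shadow price of components = 8.

8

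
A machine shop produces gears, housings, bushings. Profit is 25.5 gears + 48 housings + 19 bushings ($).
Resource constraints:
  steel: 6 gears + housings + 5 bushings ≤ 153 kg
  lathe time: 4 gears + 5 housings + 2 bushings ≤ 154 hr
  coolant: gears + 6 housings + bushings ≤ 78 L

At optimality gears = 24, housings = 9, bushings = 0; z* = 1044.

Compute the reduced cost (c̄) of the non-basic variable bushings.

Binding: steel and coolant. Non-binding: lathe time (13 unused).
Since lathe time is not tight, its dual is 0.
From A_Bᵀ y = c: 6·y_steel + 1·y_coolant = 25.5; 1·y_steel + 6·y_coolant = 48.
→ y_steel = 3 and y_coolant = 7.5.
Reduced cost of bushings: c₃ − yᵀa₃ = 19 − (3·5 + 7.5·1) = 19 − 22.5 = -3.5.

-3.5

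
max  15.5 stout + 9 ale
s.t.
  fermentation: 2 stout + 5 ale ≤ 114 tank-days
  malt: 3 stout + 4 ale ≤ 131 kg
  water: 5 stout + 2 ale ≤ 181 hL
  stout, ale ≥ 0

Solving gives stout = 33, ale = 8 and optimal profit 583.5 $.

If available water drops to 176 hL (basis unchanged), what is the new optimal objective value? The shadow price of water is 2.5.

571

Δb = -5, so new z* = 583.5 + (2.5)·(-5) = 583.5 − 12.5 = 571.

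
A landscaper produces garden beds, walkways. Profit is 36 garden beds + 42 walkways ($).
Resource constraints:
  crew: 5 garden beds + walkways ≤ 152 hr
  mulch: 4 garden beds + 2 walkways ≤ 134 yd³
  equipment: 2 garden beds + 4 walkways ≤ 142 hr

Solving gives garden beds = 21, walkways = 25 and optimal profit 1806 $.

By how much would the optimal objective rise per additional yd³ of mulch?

5

At the optimum: crew uses 130 of 152 (slack = 22); mulch uses 134 of 134 (binding); equipment uses 142 of 142 (binding).
By complementary slackness, y = 0 for the non-binding constraint.
The binding rows give the dual system: 4·y_mulch + 2·y_equipment = 36 and 2·y_mulch + 4·y_equipment = 42.
Solving: y_mulch = 5, y_equipment = 8.
Shadow price of mulch = 5.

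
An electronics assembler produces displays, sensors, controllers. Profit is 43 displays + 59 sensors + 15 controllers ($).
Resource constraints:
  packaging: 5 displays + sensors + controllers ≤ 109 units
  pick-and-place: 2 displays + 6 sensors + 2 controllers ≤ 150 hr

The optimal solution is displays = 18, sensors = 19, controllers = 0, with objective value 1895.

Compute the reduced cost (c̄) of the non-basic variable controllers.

Check each constraint at x*: packaging 109/109 (tight); pick-and-place 150/150 (tight).
From A_Bᵀ y = c: 5·y_packaging + 2·y_pick-and-place = 43; 1·y_packaging + 6·y_pick-and-place = 59.
Solving: y_packaging = 5, y_pick-and-place = 9.
Reduced cost of controllers: c₃ − yᵀa₃ = 15 − (5·1 + 9·2) = 15 − 23 = -8.

-8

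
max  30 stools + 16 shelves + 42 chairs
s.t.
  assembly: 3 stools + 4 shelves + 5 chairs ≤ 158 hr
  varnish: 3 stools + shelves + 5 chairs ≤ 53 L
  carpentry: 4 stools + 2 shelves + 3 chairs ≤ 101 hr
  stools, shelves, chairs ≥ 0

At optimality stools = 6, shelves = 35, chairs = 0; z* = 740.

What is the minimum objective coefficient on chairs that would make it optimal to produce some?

Check each constraint at x*: assembly 158/158 (tight); varnish 53/53 (tight); carpentry 94/101 (slack 7).
By complementary slackness, y = 0 for the non-binding constraint.
The binding rows give the dual system: 3·y_assembly + 3·y_varnish = 30 and 4·y_assembly + 1·y_varnish = 16.
→ y_assembly = 2 and y_varnish = 8.
chairs enters the basis when its profit ≥ yᵀa₃ = 2·5 + 8·5 = 50.

50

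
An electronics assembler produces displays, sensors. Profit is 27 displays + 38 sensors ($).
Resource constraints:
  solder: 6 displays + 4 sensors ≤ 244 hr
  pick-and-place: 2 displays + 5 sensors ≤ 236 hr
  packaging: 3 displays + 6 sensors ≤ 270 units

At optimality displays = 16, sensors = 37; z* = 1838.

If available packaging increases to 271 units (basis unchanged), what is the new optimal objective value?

1843

At the optimum: solder uses 244 of 244 (binding); pick-and-place uses 217 of 236 (slack = 19); packaging uses 270 of 270 (binding).
By complementary slackness, y = 0 for the non-binding constraint.
The binding rows give the dual system: 6·y_solder + 3·y_packaging = 27 and 4·y_solder + 6·y_packaging = 38.
Solving: y_solder = 2, y_packaging = 5.
Δz = y_packaging·Δb = 5 × (1) = 5, so new z* = 1838 + 5 = 1843.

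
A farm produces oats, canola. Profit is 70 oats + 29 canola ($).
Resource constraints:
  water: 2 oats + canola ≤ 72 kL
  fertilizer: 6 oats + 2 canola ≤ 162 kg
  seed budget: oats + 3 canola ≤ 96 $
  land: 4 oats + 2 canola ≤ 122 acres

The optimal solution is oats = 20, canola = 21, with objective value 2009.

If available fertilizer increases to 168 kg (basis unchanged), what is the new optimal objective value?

2045

Binding: fertilizer and land. Non-binding: water (11 unused), seed budget (13 unused).
By complementary slackness, y = 0 for the non-binding constraints.
From A_Bᵀ y = c: 6·y_fertilizer + 4·y_land = 70; 2·y_fertilizer + 2·y_land = 29.
This yields shadow prices y_fertilizer = 6, y_land = 8.5.
Δz = y_fertilizer·Δb = 6 × (6) = 36, so new z* = 2009 + 36 = 2045.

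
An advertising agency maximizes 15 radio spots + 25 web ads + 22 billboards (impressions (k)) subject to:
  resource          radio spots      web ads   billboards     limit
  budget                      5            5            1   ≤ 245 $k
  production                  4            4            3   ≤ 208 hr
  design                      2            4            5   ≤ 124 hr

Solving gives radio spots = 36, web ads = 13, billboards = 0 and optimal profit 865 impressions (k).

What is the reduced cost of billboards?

-4

Binding: budget and design. Non-binding: production (12 unused).
Slack constraints have shadow price 0 (complementary slackness).
From A_Bᵀ y = c: 5·y_budget + 2·y_design = 15; 5·y_budget + 4·y_design = 25.
→ y_budget = 1 and y_design = 5.
Reduced cost of billboards: c₃ − yᵀa₃ = 22 − (1·1 + 5·5) = 22 − 26 = -4.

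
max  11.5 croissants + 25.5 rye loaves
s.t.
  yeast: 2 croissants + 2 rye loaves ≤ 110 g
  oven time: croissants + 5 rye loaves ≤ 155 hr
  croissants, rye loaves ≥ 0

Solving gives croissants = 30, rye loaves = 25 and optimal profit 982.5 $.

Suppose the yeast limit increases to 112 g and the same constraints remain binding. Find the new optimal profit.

Check each constraint at x*: yeast 110/110 (tight); oven time 155/155 (tight).
The binding rows give the dual system: 2·y_yeast + 1·y_oven time = 11.5 and 2·y_yeast + 5·y_oven time = 25.5.
→ y_yeast = 4 and y_oven time = 3.5.
Δz = y_yeast·Δb = 4 × (2) = 8, so new z* = 982.5 + 8 = 990.5.

990.5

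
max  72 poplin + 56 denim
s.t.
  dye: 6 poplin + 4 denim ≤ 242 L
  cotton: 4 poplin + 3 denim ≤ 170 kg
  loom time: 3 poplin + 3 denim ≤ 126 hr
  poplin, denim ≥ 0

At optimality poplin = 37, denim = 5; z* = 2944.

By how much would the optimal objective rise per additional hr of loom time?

8

Binding: dye and loom time. Non-binding: cotton (7 unused).
Since cotton is not tight, its dual is 0.
The binding rows give the dual system: 6·y_dye + 3·y_loom time = 72 and 4·y_dye + 3·y_loom time = 56.
This yields shadow prices y_dye = 8, y_loom time = 8.
Shadow price of loom time = 8.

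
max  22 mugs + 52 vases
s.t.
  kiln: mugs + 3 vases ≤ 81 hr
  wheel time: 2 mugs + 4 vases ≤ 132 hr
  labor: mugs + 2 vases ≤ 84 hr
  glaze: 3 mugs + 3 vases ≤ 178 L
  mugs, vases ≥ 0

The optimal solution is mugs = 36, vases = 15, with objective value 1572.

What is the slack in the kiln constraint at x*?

kiln used = 1·36 + 3·15 = 81; slack = 81 − 81 = 0.

0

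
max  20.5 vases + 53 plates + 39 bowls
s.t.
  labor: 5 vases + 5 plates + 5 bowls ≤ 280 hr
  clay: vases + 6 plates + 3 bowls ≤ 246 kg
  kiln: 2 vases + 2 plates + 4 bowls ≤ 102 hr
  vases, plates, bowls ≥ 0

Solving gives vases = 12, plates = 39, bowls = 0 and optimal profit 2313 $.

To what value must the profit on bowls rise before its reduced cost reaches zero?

47.5

Binding: clay and kiln. Non-binding: labor (25 unused).
By complementary slackness, y = 0 for the non-binding constraint.
The binding rows give the dual system: 1·y_clay + 2·y_kiln = 20.5 and 6·y_clay + 2·y_kiln = 53.
Solving: y_clay = 6.5, y_kiln = 7.
bowls enters the basis when its profit ≥ yᵀa₃ = 6.5·3 + 7·4 = 47.5.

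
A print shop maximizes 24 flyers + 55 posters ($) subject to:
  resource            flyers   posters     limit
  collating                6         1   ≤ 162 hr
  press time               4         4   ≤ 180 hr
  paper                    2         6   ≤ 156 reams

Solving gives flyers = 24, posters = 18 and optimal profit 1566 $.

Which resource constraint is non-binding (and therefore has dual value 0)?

collating: 162/162 (binding)
press time: 168/180 (slack 12)
paper: 156/156 (binding)
By complementary slackness, a constraint with positive slack has shadow price 0 → press time.

press time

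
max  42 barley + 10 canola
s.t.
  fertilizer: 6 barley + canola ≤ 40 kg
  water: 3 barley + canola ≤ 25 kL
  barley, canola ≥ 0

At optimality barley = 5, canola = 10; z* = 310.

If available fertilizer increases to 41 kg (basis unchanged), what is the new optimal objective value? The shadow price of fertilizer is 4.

314

Δb = 1, so new z* = 310 + (4)·(1) = 310 + 4 = 314.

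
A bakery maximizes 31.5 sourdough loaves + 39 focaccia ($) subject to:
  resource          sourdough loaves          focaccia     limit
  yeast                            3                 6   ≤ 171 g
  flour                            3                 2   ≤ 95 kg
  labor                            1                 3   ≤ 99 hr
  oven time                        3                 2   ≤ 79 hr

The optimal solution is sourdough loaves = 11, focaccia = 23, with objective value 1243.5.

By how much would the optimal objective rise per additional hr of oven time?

6

Check each constraint at x*: yeast 171/171 (tight); flour 79/95 (slack 16); labor 80/99 (slack 19); oven time 79/79 (tight).
Since flour, labor are not tight, their duals are 0.
Dual feasibility on the basic columns requires 3·y_yeast + 3·y_oven time = 31.5, 6·y_yeast + 2·y_oven time = 39.
→ y_yeast = 4.5 and y_oven time = 6.
Shadow price of oven time = 6.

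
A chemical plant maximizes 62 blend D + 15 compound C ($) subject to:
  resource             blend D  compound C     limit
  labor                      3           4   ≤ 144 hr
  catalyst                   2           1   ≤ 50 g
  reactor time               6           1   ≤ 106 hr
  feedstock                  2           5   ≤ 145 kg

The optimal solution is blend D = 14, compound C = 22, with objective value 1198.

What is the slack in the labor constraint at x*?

14

labor used = 3·14 + 4·22 = 130; slack = 144 − 130 = 14.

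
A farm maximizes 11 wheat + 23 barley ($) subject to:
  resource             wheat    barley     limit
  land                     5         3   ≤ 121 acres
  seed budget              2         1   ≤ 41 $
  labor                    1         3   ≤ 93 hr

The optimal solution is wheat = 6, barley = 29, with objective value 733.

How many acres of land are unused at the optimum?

land used = 5·6 + 3·29 = 117; slack = 121 − 117 = 4.

4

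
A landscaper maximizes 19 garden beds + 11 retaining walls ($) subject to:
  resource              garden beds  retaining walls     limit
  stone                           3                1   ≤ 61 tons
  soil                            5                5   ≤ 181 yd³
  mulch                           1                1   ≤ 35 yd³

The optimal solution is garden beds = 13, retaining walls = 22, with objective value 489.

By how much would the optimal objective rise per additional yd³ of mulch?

7

Check each constraint at x*: stone 61/61 (tight); soil 175/181 (slack 6); mulch 35/35 (tight).
By complementary slackness, y = 0 for the non-binding constraint.
From A_Bᵀ y = c: 3·y_stone + 1·y_mulch = 19; 1·y_stone + 1·y_mulch = 11.
Solving: y_stone = 4, y_mulch = 7.
Shadow price of mulch = 7.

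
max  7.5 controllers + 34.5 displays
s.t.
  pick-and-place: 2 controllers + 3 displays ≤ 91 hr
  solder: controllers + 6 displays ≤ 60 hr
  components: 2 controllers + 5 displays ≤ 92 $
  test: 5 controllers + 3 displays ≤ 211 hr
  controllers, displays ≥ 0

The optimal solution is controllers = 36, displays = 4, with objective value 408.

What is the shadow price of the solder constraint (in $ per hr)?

4.5

Binding: solder and components. Non-binding: pick-and-place (7 unused), test (19 unused).
Since pick-and-place, test are not tight, their duals are 0.
The binding rows give the dual system: 1·y_solder + 2·y_components = 7.5 and 6·y_solder + 5·y_components = 34.5.
Solving: y_solder = 4.5, y_components = 1.5.
Shadow price of solder = 4.5.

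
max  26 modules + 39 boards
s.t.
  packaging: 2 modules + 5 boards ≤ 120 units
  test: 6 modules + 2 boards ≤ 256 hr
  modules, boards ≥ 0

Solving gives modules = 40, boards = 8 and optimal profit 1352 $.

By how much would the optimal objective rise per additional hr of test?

2

At the optimum: packaging uses 120 of 120 (binding); test uses 256 of 256 (binding).
From A_Bᵀ y = c: 2·y_packaging + 6·y_test = 26; 5·y_packaging + 2·y_test = 39.
This yields shadow prices y_packaging = 7, y_test = 2.
Shadow price of test = 2.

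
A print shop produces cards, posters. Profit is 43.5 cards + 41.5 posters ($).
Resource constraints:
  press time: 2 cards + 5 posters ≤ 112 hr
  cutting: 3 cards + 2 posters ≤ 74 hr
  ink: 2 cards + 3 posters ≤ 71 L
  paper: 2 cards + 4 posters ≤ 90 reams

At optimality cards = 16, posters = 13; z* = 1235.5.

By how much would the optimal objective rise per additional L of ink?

At the optimum: press time uses 97 of 112 (slack = 15); cutting uses 74 of 74 (binding); ink uses 71 of 71 (binding); paper uses 84 of 90 (slack = 6).
By complementary slackness, y = 0 for the non-binding constraints.
The binding rows give the dual system: 3·y_cutting + 2·y_ink = 43.5 and 2·y_cutting + 3·y_ink = 41.5.
Solving: y_cutting = 9.5, y_ink = 7.5.
Shadow price of ink = 7.5.

7.5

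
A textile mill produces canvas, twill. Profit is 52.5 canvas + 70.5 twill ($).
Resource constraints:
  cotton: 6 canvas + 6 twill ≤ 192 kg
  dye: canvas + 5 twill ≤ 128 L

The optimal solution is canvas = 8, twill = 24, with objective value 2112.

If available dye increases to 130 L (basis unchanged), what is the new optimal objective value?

Both cotton and dye are binding at x*.
From A_Bᵀ y = c: 6·y_cotton + 1·y_dye = 52.5; 6·y_cotton + 5·y_dye = 70.5.
This yields shadow prices y_cotton = 8, y_dye = 4.5.
Δz = y_dye·Δb = 4.5 × (2) = 9, so new z* = 2112 + 9 = 2121.

2121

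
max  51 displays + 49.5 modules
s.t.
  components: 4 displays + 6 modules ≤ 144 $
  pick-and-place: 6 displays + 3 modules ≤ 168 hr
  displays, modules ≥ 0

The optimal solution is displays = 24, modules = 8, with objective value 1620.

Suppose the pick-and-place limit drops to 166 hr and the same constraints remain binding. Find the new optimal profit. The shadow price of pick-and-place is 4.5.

Δb = -2, so new z* = 1620 + (4.5)·(-2) = 1620 − 9 = 1611.

1611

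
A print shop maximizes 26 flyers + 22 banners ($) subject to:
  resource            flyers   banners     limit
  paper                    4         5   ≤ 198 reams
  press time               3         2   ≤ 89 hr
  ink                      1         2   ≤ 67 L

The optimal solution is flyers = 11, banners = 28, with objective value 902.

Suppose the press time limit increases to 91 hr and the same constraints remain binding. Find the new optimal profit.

Check each constraint at x*: paper 184/198 (slack 14); press time 89/89 (tight); ink 67/67 (tight).
Slack constraints have shadow price 0 (complementary slackness).
From A_Bᵀ y = c: 3·y_press time + 1·y_ink = 26; 2·y_press time + 2·y_ink = 22.
This yields shadow prices y_press time = 7.5, y_ink = 3.5.
Δz = y_press time·Δb = 7.5 × (2) = 15, so new z* = 902 + 15 = 917.

917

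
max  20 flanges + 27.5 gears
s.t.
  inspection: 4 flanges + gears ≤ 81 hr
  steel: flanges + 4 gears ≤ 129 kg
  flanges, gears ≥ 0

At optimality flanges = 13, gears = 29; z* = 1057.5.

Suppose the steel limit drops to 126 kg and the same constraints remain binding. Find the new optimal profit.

At the optimum: inspection uses 81 of 81 (binding); steel uses 129 of 129 (binding).
The binding rows give the dual system: 4·y_inspection + 1·y_steel = 20 and 1·y_inspection + 4·y_steel = 27.5.
Solving: y_inspection = 3.5, y_steel = 6.
Δz = y_steel·Δb = 6 × (-3) = -18, so new z* = 1057.5 − 18 = 1039.5.

1039.5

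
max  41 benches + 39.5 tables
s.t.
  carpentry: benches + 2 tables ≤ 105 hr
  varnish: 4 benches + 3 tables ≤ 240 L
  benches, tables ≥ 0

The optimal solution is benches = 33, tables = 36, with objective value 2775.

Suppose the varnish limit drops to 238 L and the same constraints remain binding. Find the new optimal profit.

At the optimum: carpentry uses 105 of 105 (binding); varnish uses 240 of 240 (binding).
The binding rows give the dual system: 1·y_carpentry + 4·y_varnish = 41 and 2·y_carpentry + 3·y_varnish = 39.5.
This yields shadow prices y_carpentry = 7, y_varnish = 8.5.
Δz = y_varnish·Δb = 8.5 × (-2) = -17, so new z* = 2775 − 17 = 2758.

2758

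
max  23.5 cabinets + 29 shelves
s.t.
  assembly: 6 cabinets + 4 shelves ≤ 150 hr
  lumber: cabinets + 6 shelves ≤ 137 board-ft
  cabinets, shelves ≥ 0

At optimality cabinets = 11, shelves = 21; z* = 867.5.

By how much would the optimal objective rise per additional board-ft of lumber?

At the optimum: assembly uses 150 of 150 (binding); lumber uses 137 of 137 (binding).
The binding rows give the dual system: 6·y_assembly + 1·y_lumber = 23.5 and 4·y_assembly + 6·y_lumber = 29.
This yields shadow prices y_assembly = 3.5, y_lumber = 2.5.
Shadow price of lumber = 2.5.

2.5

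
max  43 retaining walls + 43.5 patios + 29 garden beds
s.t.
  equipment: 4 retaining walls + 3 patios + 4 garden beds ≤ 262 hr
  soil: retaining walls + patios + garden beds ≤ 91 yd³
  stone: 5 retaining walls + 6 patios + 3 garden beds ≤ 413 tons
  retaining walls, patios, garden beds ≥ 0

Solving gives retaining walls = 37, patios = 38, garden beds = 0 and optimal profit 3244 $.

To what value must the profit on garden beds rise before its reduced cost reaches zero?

33

At the optimum: equipment uses 262 of 262 (binding); soil uses 75 of 91 (slack = 16); stone uses 413 of 413 (binding).
Slack constraints have shadow price 0 (complementary slackness).
Dual feasibility on the basic columns requires 4·y_equipment + 5·y_stone = 43, 3·y_equipment + 6·y_stone = 43.5.
→ y_equipment = 4.5 and y_stone = 5.
garden beds enters the basis when its profit ≥ yᵀa₃ = 4.5·4 + 5·3 = 33.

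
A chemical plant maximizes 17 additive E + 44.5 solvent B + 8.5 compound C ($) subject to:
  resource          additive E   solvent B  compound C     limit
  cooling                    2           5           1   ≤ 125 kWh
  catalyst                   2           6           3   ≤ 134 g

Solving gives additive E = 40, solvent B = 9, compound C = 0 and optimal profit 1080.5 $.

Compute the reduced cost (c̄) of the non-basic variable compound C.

At the optimum: cooling uses 125 of 125 (binding); catalyst uses 134 of 134 (binding).
The binding rows give the dual system: 2·y_cooling + 2·y_catalyst = 17 and 5·y_cooling + 6·y_catalyst = 44.5.
Solving: y_cooling = 6.5, y_catalyst = 2.
Reduced cost of compound C: c₃ − yᵀa₃ = 8.5 − (6.5·1 + 2·3) = 8.5 − 12.5 = -4.

-4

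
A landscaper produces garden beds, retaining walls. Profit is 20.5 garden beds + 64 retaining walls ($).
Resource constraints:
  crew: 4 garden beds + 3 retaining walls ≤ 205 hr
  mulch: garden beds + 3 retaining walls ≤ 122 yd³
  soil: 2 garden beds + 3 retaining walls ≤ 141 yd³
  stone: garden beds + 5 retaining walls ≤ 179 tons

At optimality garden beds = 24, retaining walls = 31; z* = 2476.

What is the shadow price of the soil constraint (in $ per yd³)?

Binding: soil and stone. Non-binding: crew (16 unused), mulch (5 unused).
Since crew, mulch are not tight, their duals are 0.
The binding rows give the dual system: 2·y_soil + 1·y_stone = 20.5 and 3·y_soil + 5·y_stone = 64.
This yields shadow prices y_soil = 5.5, y_stone = 9.5.
Shadow price of soil = 5.5.

5.5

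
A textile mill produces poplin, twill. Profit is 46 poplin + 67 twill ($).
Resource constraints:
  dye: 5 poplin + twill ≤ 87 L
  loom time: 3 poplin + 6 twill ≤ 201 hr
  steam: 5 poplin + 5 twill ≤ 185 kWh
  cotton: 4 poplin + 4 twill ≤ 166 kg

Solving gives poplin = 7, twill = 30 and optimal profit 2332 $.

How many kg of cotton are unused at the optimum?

cotton used = 4·7 + 4·30 = 148; slack = 166 − 148 = 18.

18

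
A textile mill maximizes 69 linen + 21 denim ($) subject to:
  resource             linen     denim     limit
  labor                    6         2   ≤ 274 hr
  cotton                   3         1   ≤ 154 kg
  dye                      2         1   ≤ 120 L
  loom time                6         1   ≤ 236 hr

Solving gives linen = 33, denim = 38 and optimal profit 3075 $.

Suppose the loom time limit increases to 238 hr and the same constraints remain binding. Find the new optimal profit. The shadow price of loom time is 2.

3079

Δb = 2, so new z* = 3075 + (2)·(2) = 3075 + 4 = 3079.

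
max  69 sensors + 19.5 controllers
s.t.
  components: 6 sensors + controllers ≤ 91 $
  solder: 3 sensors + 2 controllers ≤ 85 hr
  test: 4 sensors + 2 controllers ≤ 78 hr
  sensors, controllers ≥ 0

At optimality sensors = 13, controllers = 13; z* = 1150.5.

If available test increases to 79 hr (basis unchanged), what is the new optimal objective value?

Binding: components and test. Non-binding: solder (20 unused).
Since solder is not tight, its dual is 0.
From A_Bᵀ y = c: 6·y_components + 4·y_test = 69; 1·y_components + 2·y_test = 19.5.
Solving: y_components = 7.5, y_test = 6.
Δz = y_test·Δb = 6 × (1) = 6, so new z* = 1150.5 + 6 = 1156.5.

1156.5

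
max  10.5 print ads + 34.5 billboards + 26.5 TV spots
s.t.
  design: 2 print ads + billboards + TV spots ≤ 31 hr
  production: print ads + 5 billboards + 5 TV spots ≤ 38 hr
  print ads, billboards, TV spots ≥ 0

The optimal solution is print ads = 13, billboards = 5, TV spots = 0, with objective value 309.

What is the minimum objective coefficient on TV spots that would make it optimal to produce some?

34.5

Check each constraint at x*: design 31/31 (tight); production 38/38 (tight).
Dual feasibility on the basic columns requires 2·y_design + 1·y_production = 10.5, 1·y_design + 5·y_production = 34.5.
Solving: y_design = 2, y_production = 6.5.
TV spots enters the basis when its profit ≥ yᵀa₃ = 2·1 + 6.5·5 = 34.5.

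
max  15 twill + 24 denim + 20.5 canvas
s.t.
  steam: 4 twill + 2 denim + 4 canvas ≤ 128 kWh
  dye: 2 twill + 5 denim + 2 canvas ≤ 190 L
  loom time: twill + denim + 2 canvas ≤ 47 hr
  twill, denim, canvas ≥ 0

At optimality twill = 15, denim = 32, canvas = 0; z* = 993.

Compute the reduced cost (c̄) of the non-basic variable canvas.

At the optimum: steam uses 124 of 128 (slack = 4); dye uses 190 of 190 (binding); loom time uses 47 of 47 (binding).
By complementary slackness, y = 0 for the non-binding constraint.
Dual feasibility on the basic columns requires 2·y_dye + 1·y_loom time = 15, 5·y_dye + 1·y_loom time = 24.
Solving: y_dye = 3, y_loom time = 9.
Reduced cost of canvas: c₃ − yᵀa₃ = 20.5 − (3·2 + 9·2) = 20.5 − 24 = -3.5.

-3.5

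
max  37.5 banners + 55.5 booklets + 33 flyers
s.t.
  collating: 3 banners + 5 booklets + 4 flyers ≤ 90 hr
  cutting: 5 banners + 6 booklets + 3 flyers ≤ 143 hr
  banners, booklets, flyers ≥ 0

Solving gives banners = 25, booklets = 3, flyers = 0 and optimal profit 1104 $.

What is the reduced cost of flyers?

Both collating and cutting are binding at x*.
From A_Bᵀ y = c: 3·y_collating + 5·y_cutting = 37.5; 5·y_collating + 6·y_cutting = 55.5.
→ y_collating = 7.5 and y_cutting = 3.
Reduced cost of flyers: c₃ − yᵀa₃ = 33 − (7.5·4 + 3·3) = 33 − 39 = -6.

-6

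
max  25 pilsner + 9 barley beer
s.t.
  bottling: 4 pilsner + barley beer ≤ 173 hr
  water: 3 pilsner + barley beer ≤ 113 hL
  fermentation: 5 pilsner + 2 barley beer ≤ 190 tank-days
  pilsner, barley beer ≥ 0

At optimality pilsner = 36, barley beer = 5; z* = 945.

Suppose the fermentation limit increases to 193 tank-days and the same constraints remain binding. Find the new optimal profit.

951

Binding: water and fermentation. Non-binding: bottling (24 unused).
Since bottling is not tight, its dual is 0.
Dual feasibility on the basic columns requires 3·y_water + 5·y_fermentation = 25, 1·y_water + 2·y_fermentation = 9.
Solving: y_water = 5, y_fermentation = 2.
Δz = y_fermentation·Δb = 2 × (3) = 6, so new z* = 945 + 6 = 951.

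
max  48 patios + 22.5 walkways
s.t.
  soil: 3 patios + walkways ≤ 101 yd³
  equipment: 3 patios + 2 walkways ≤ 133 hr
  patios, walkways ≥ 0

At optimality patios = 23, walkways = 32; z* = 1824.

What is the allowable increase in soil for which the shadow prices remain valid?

32

Binding constraints: soil, equipment. The basis is B = [[3,1],[3,2]] with det 3.
Per unit increase in soil, x* moves by d = (0.6667, -1).
The basis stays optimal until walkways reaches 0; allowable increase = 32 yd³.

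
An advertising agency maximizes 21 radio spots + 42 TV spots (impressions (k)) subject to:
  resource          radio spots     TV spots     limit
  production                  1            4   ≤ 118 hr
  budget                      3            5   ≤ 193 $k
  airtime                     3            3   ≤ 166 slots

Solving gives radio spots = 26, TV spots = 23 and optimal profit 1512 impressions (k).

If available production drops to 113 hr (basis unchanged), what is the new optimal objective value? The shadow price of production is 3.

Δb = -5, so new z* = 1512 + (3)·(-5) = 1512 − 15 = 1497.

1497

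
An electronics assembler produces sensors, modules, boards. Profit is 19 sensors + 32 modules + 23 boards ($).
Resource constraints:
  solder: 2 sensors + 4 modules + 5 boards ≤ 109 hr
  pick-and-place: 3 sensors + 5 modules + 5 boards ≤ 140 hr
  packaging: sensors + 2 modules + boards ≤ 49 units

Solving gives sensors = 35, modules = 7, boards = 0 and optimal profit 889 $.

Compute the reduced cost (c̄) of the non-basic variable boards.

Check each constraint at x*: solder 98/109 (slack 11); pick-and-place 140/140 (tight); packaging 49/49 (tight).
By complementary slackness, y = 0 for the non-binding constraint.
The binding rows give the dual system: 3·y_pick-and-place + 1·y_packaging = 19 and 5·y_pick-and-place + 2·y_packaging = 32.
→ y_pick-and-place = 6 and y_packaging = 1.
Reduced cost of boards: c₃ − yᵀa₃ = 23 − (6·5 + 1·1) = 23 − 31 = -8.

-8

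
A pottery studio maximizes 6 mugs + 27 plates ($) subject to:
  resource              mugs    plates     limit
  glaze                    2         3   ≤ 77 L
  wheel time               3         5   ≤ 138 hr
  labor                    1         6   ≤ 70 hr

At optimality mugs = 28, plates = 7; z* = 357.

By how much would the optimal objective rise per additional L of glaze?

Check each constraint at x*: glaze 77/77 (tight); wheel time 119/138 (slack 19); labor 70/70 (tight).
Since wheel time is not tight, its dual is 0.
Dual feasibility on the basic columns requires 2·y_glaze + 1·y_labor = 6, 3·y_glaze + 6·y_labor = 27.
This yields shadow prices y_glaze = 1, y_labor = 4.
Shadow price of glaze = 1.

1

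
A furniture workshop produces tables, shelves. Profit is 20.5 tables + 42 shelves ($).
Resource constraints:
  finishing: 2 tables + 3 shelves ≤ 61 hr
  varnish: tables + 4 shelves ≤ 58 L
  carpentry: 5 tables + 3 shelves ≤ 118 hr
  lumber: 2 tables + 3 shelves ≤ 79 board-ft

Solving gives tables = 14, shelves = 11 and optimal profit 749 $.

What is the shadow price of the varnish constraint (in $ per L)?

Binding: finishing and varnish. Non-binding: carpentry (15 unused), lumber (18 unused).
Slack constraints have shadow price 0 (complementary slackness).
Dual feasibility on the basic columns requires 2·y_finishing + 1·y_varnish = 20.5, 3·y_finishing + 4·y_varnish = 42.
Solving: y_finishing = 8, y_varnish = 4.5.
Shadow price of varnish = 4.5.

4.5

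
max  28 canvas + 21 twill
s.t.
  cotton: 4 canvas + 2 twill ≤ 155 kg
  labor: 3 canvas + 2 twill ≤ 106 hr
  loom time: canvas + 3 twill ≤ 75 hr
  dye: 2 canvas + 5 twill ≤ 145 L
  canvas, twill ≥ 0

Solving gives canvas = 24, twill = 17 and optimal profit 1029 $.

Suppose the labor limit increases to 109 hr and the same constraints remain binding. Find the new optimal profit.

At the optimum: cotton uses 130 of 155 (slack = 25); labor uses 106 of 106 (binding); loom time uses 75 of 75 (binding); dye uses 133 of 145 (slack = 12).
Since cotton, dye are not tight, their duals are 0.
From A_Bᵀ y = c: 3·y_labor + 1·y_loom time = 28; 2·y_labor + 3·y_loom time = 21.
Solving: y_labor = 9, y_loom time = 1.
Δz = y_labor·Δb = 9 × (3) = 27, so new z* = 1029 + 27 = 1056.

1056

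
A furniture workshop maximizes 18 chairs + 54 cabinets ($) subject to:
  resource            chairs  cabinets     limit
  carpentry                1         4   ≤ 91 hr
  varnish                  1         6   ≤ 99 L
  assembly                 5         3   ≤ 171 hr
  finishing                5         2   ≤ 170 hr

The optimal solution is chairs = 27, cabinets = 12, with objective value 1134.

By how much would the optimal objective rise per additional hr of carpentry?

0

At the optimum: carpentry uses 75 of 91 (slack = 16); varnish uses 99 of 99 (binding); assembly uses 171 of 171 (binding); finishing uses 159 of 170 (slack = 11).
Slack constraints have shadow price 0 (complementary slackness).
From A_Bᵀ y = c: 1·y_varnish + 5·y_assembly = 18; 6·y_varnish + 3·y_assembly = 54.
Solving: y_varnish = 8, y_assembly = 2.
Shadow price of carpentry = 0.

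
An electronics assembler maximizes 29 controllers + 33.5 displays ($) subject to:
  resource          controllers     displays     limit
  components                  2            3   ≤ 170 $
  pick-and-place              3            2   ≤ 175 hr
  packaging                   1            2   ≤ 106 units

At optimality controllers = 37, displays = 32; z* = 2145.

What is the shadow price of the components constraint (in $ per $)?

At the optimum: components uses 170 of 170 (binding); pick-and-place uses 175 of 175 (binding); packaging uses 101 of 106 (slack = 5).
Since packaging is not tight, its dual is 0.
The binding rows give the dual system: 2·y_components + 3·y_pick-and-place = 29 and 3·y_components + 2·y_pick-and-place = 33.5.
This yields shadow prices y_components = 8.5, y_pick-and-place = 4.
Shadow price of components = 8.5.

8.5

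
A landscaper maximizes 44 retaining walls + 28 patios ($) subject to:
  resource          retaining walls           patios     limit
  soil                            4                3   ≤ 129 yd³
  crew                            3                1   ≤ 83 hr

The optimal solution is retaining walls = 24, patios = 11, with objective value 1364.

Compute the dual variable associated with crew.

4

At the optimum: soil uses 129 of 129 (binding); crew uses 83 of 83 (binding).
Dual feasibility on the basic columns requires 4·y_soil + 3·y_crew = 44, 3·y_soil + 1·y_crew = 28.
Solving: y_soil = 8, y_crew = 4.
Shadow price of crew = 4.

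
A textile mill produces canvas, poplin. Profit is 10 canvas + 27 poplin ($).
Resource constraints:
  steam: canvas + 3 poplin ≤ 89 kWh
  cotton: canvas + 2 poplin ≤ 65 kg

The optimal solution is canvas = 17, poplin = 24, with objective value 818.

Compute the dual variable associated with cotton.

3

At the optimum: steam uses 89 of 89 (binding); cotton uses 65 of 65 (binding).
The binding rows give the dual system: 1·y_steam + 1·y_cotton = 10 and 3·y_steam + 2·y_cotton = 27.
Solving: y_steam = 7, y_cotton = 3.
Shadow price of cotton = 3.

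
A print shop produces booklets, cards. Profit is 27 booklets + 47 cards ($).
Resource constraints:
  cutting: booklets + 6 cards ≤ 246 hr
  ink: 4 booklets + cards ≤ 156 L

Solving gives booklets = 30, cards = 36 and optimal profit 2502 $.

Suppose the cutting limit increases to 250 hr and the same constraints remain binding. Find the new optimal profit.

2530

Both cutting and ink are binding at x*.
The binding rows give the dual system: 1·y_cutting + 4·y_ink = 27 and 6·y_cutting + 1·y_ink = 47.
→ y_cutting = 7 and y_ink = 5.
Δz = y_cutting·Δb = 7 × (4) = 28, so new z* = 2502 + 28 = 2530.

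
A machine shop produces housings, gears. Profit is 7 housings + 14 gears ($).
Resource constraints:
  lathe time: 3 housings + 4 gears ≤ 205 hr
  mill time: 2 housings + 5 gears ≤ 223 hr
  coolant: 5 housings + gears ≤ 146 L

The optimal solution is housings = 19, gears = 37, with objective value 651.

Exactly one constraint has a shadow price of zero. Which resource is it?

coolant

lathe time: 205/205 (binding)
mill time: 223/223 (binding)
coolant: 132/146 (slack 14)
By complementary slackness, a constraint with positive slack has shadow price 0 → coolant.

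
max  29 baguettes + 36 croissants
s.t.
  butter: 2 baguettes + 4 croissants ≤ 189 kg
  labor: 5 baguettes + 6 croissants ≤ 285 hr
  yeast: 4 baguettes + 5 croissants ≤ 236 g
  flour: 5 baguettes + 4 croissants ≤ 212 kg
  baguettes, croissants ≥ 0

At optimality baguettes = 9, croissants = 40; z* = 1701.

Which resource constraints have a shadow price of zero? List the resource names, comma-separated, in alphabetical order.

butter: 178/189 (slack 11)
labor: 285/285 (binding)
yeast: 236/236 (binding)
flour: 205/212 (slack 7)
By complementary slackness, a constraint with positive slack has shadow price 0 → butter, flour.

butter, flour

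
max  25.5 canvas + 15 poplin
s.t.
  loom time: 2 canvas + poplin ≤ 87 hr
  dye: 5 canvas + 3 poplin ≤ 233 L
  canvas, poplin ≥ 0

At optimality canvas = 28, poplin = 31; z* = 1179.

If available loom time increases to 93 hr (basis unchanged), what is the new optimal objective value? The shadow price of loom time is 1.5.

1188

Δb = 6, so new z* = 1179 + (1.5)·(6) = 1179 + 9 = 1188.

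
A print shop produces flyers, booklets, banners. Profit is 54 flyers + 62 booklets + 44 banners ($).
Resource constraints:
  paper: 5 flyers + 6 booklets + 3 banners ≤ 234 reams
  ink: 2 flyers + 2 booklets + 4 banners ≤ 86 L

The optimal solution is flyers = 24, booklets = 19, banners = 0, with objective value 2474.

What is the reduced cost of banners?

Check each constraint at x*: paper 234/234 (tight); ink 86/86 (tight).
From A_Bᵀ y = c: 5·y_paper + 2·y_ink = 54; 6·y_paper + 2·y_ink = 62.
This yields shadow prices y_paper = 8, y_ink = 7.
Reduced cost of banners: c₃ − yᵀa₃ = 44 − (8·3 + 7·4) = 44 − 52 = -8.

-8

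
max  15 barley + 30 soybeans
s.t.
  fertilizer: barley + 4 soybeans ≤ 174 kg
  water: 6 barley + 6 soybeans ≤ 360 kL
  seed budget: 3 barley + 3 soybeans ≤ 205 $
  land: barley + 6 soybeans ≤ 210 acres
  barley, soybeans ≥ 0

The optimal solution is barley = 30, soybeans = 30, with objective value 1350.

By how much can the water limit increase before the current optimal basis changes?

50

Binding constraints: water, land. The basis is B = [[6,6],[1,6]] with det 30.
Per unit increase in water, x* moves by d = (0.2, -0.0333).
The basis stays optimal until seed budget becomes binding; allowable increase = 50 kL.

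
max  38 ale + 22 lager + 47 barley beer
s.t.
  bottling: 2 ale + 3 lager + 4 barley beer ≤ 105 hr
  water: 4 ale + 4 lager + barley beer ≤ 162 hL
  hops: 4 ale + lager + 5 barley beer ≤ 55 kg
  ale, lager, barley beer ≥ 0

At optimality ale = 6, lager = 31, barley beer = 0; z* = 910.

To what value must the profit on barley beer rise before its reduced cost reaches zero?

55

At the optimum: bottling uses 105 of 105 (binding); water uses 148 of 162 (slack = 14); hops uses 55 of 55 (binding).
Since water is not tight, its dual is 0.
From A_Bᵀ y = c: 2·y_bottling + 4·y_hops = 38; 3·y_bottling + 1·y_hops = 22.
→ y_bottling = 5 and y_hops = 7.
barley beer enters the basis when its profit ≥ yᵀa₃ = 5·4 + 7·5 = 55.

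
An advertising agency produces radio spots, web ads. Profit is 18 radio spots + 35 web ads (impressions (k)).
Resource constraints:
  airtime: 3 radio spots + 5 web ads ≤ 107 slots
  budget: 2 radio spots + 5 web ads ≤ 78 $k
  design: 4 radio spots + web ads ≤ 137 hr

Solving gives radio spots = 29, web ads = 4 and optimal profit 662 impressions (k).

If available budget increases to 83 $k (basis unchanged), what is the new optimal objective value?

677

At the optimum: airtime uses 107 of 107 (binding); budget uses 78 of 78 (binding); design uses 120 of 137 (slack = 17).
Since design is not tight, its dual is 0.
The binding rows give the dual system: 3·y_airtime + 2·y_budget = 18 and 5·y_airtime + 5·y_budget = 35.
This yields shadow prices y_airtime = 4, y_budget = 3.
Δz = y_budget·Δb = 3 × (5) = 15, so new z* = 662 + 15 = 677.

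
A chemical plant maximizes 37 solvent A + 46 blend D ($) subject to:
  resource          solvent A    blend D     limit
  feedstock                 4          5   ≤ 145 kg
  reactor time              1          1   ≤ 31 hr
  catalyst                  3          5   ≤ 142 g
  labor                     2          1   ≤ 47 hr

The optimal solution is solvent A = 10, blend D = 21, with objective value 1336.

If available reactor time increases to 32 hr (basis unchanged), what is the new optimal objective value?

Binding: feedstock and reactor time. Non-binding: catalyst (7 unused), labor (6 unused).
By complementary slackness, y = 0 for the non-binding constraints.
From A_Bᵀ y = c: 4·y_feedstock + 1·y_reactor time = 37; 5·y_feedstock + 1·y_reactor time = 46.
Solving: y_feedstock = 9, y_reactor time = 1.
Δz = y_reactor time·Δb = 1 × (1) = 1, so new z* = 1336 + 1 = 1337.

1337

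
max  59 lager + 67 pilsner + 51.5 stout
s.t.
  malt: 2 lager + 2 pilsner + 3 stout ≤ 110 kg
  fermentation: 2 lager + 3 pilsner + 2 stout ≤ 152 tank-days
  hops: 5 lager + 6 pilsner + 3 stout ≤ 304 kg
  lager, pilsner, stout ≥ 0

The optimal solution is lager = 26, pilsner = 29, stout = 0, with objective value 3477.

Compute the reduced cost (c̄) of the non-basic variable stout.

Check each constraint at x*: malt 110/110 (tight); fermentation 139/152 (slack 13); hops 304/304 (tight).
Slack constraints have shadow price 0 (complementary slackness).
The binding rows give the dual system: 2·y_malt + 5·y_hops = 59 and 2·y_malt + 6·y_hops = 67.
Solving: y_malt = 9.5, y_hops = 8.
Reduced cost of stout: c₃ − yᵀa₃ = 51.5 − (9.5·3 + 8·3) = 51.5 − 52.5 = -1.

-1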